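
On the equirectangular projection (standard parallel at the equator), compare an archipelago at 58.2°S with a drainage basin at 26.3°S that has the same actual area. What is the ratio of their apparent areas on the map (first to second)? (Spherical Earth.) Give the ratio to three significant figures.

1.70

Plate carrée maps x = Rλ, y = Rφ. The meridian scale is h = 1 and the parallel scale is k = 1/cos φ = sec φ.
Areal scale at 58.2°: h·k = 1.000 × 1.898 = 1.898.
Areal scale at 26.3°: h·k = 1.000 × 1.115 = 1.115.
Ratio = 1.898/1.115 ≈ 1.70.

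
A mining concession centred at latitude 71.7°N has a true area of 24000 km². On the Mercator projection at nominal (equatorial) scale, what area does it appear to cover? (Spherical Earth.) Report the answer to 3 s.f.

For Mercator, h = k = sec φ (a conformal cylindrical projection has a single point scale, 1/cos φ).
Areal scale = k² = sec²φ = 1/cos²(71.7°) = 1/0.3140² = 10.14.
Apparent area = 24000 × 10.14 ≈ 243000 km².

243000 km²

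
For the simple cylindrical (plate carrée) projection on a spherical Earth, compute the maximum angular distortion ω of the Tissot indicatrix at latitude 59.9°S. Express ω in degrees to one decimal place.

Plate carrée maps x = Rλ, y = Rφ. The meridian scale is h = 1 and the parallel scale is k = 1/cos φ = sec φ.
At 59.9°: h = 1.000, k = 1.994; principal scales a = 1.994, b = 1.000.
sin(ω/2) = (a − b)/(a + b) = 0.9940/2.994 = 0.3320, so ω = 2 arcsin(0.3320) ≈ 38.8°.

38.8°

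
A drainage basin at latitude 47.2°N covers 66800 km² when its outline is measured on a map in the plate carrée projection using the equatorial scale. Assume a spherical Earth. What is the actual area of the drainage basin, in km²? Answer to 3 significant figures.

45400 km²

In the plate carrée (x = Rλ, y = Rφ), meridians are true-scale (h = 1) and parallels are stretched by k = sec φ.
Areal scale = h·k = 1 × sec φ; at 47.2°, h = 1.000, k = 1.472, so h·k = 1.472.
True area = apparent / (areal scale) = 66800 / 1.472 ≈ 45400 km².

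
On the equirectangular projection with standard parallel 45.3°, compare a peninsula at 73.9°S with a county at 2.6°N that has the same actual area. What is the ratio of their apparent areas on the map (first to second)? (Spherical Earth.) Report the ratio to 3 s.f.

3.60

With standard parallel φ₀ = 45.3°, the equirectangular projection gives x = Rλ cos φ₀, y = Rφ, so h = 1 and k = cos 45.3° / cos φ.
Areal scale at 73.9°: h·k = 1.000 × 2.536 = 2.536.
Areal scale at 2.6°: h·k = 1.000 × 0.7041 = 0.7041.
Ratio = 2.536/0.7041 ≈ 3.60.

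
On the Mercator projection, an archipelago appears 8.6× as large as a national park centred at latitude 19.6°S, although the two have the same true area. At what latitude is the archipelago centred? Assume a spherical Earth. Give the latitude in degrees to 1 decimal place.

Mercator areal scale is sec²φ, so apparent-area ratio = sec²φ₁ / sec²φ₂ = cos²φ₂ / cos²φ₁.
cos²φ₂ / cos²φ₁ = 8.6  ⇒  cos φ₁ = cos 19.6° / √8.6 = 0.9421/2.933 = 0.3212.
φ₁ = arccos(0.3212) ≈ 71.3°.

71.3°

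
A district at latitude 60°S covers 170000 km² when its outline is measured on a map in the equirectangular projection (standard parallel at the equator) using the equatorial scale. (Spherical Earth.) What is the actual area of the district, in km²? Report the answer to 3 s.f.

85000 km²

For the equirectangular projection with φ₀ = 0 (plate carrée), h = 1 along meridians and k = sec φ along parallels.
Areal scale = h·k = 1 × sec φ; at 60°, h = 1.000, k = 2.000, so h·k = 2.000.
True area = apparent / (areal scale) = 170000 / 2.000 ≈ 85000 km².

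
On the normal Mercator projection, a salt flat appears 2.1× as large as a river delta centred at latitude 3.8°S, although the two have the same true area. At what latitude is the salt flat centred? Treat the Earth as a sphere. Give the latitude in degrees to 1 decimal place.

On Mercator, (apparent₁)/(apparent₂) = sec²φ₁ / sec²φ₂ when true areas are equal.
cos²φ₂ / cos²φ₁ = 2.1  ⇒  cos φ₁ = cos 3.8° / √2.1 = 0.9978/1.449 = 0.6885.
φ₁ = arccos(0.6885) ≈ 46.5°.

46.5°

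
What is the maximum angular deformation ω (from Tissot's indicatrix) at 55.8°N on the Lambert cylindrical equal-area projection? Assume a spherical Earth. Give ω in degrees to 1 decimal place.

62.6°

The Lambert cylindrical equal-area projection is the cylindrical equal-area projection with its standard parallel at the equator (φ₀ = 0). For cylindrical equal-area with standard parallel φ₀, h = cos φ / cos φ₀ and k = cos φ₀ / cos φ, so h·k = 1.
At 55.8°: h = 0.5621, k = 1.779; principal scales a = 1.779, b = 0.5621.
sin(ω/2) = (a − b)/(a + b) = 1.217/2.341 = 0.5198, so ω = 2 arcsin(0.5198) ≈ 62.6°.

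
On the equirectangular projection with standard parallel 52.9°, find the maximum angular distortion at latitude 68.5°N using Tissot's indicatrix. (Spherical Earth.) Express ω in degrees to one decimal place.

28.3°

The equidistant cylindrical projection with φ₀ = 52.9° has h = 1 (meridians true) and k = cos φ₀ / cos φ along parallels.
At 68.5°: h = 1.000, k = 1.646; principal scales a = 1.646, b = 1.000.
sin(ω/2) = (a − b)/(a + b) = 0.6459/2.646 = 0.2441, so ω = 2 arcsin(0.2441) ≈ 28.3°.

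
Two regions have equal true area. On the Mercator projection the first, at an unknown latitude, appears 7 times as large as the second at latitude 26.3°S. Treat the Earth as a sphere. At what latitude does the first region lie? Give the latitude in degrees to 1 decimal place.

On Mercator, (apparent₁)/(apparent₂) = sec²φ₁ / sec²φ₂ when true areas are equal.
cos²φ₂ / cos²φ₁ = 7  ⇒  cos φ₁ = cos 26.3° / √7 = 0.8965/2.646 = 0.3388.
φ₁ = arccos(0.3388) ≈ 70.2°.

70.2°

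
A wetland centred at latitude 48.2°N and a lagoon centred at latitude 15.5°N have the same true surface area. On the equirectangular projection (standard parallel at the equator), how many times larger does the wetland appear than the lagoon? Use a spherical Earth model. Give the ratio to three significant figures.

Plate carrée maps x = Rλ, y = Rφ. The meridian scale is h = 1 and the parallel scale is k = 1/cos φ = sec φ.
Areal scale at 48.2°: h·k = 1.000 × 1.500 = 1.500.
Areal scale at 15.5°: h·k = 1.000 × 1.038 = 1.038.
Ratio = 1.500/1.038 ≈ 1.45.

1.45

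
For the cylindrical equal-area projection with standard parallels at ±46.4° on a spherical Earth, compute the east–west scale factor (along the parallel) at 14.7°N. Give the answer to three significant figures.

0.713

A cylindrical equal-area projection with standard parallel φ₀ has meridian scale h = cos φ / cos φ₀ and parallel scale k = cos φ₀ / cos φ (so areas are preserved, h·k = 1).
k = cos 46.4° / cos 14.7° = 0.6896/0.9673 = 0.7130.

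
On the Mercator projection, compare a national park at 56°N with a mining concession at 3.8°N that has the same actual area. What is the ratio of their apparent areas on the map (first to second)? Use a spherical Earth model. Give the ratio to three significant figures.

On Mercator, area is exaggerated by sec²φ = 1/cos²φ.
At 56°: sec²(56°) = 1/0.5592² = 3.198.
At 3.8°: sec²(3.8°) = 1/0.9978² = 1.004.
Ratio = 3.198/1.004 = cos²(3.8°)/cos²(56°) ≈ 3.18.

3.18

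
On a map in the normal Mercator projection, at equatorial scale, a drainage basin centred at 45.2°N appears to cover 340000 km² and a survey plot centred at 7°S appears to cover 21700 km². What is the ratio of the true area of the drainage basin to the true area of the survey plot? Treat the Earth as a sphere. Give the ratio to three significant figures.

Since Mercator area scale is 1/cos²φ, the true area equals the apparent area multiplied by cos²φ.
True area of drainage basin: 340000 × cos²(45.2°) = 340000 × 0.4965 = 168800 km².
True area of survey plot: 21700 × cos²(7°) = 21700 × 0.9851 = 21380 km².
Ratio = 168800 / 21380 ≈ 7.90.

7.90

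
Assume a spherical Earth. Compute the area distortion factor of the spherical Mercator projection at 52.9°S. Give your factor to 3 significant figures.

2.75

Mercator is conformal, so the point scale is isotropic: h = k = sec φ = 1/cos φ.
Areal scale = k² = sec²φ = 1/cos²(52.9°) = 1/0.6032² = 2.748.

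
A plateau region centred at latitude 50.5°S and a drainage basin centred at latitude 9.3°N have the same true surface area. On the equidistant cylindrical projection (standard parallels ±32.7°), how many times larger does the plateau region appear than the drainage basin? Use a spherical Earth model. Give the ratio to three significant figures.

1.55

With standard parallel φ₀ = 32.7°, the equirectangular projection gives x = Rλ cos φ₀, y = Rφ, so h = 1 and k = cos 32.7° / cos φ.
Areal scale at 50.5°: h·k = 1.000 × 1.323 = 1.323.
Areal scale at 9.3°: h·k = 1.000 × 0.8527 = 0.8527.
Ratio = 1.323/0.8527 ≈ 1.55.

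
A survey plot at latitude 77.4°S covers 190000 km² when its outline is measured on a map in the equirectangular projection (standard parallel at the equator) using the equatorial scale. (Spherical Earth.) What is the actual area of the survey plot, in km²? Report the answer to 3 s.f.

41400 km²

In the plate carrée (x = Rλ, y = Rφ), meridians are true-scale (h = 1) and parallels are stretched by k = sec φ.
Areal scale = h·k = 1 × sec φ; at 77.4°, h = 1.000, k = 4.584, so h·k = 4.584.
True area = apparent / (areal scale) = 190000 / 4.584 ≈ 41400 km².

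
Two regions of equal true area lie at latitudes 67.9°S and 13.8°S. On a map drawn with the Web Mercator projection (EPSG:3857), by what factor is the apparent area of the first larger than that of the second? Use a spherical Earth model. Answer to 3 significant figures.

6.66

Mercator is conformal with k = sec φ, so areal scale = k² = sec²φ.
At 67.9°: sec²(67.9°) = 1/0.3762² = 7.065.
At 13.8°: sec²(13.8°) = 1/0.9711² = 1.060.
Ratio = 7.065/1.060 = cos²(13.8°)/cos²(67.9°) ≈ 6.66.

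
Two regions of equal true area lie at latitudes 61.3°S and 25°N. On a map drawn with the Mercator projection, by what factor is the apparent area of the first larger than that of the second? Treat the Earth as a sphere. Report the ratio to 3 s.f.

3.56

Mercator areal scale is sec²φ.
At 61.3°: sec²(61.3°) = 1/0.4802² = 4.336.
At 25°: sec²(25°) = 1/0.9063² = 1.217.
Ratio = 4.336/1.217 = cos²(25°)/cos²(61.3°) ≈ 3.56.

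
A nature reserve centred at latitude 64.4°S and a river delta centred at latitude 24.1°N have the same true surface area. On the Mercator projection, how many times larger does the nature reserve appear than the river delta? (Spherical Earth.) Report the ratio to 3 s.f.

On Mercator, area is exaggerated by sec²φ = 1/cos²φ.
At 64.4°: sec²(64.4°) = 1/0.4321² = 5.356.
At 24.1°: sec²(24.1°) = 1/0.9128² = 1.200.
Ratio = 5.356/1.200 = cos²(24.1°)/cos²(64.4°) ≈ 4.46.

4.46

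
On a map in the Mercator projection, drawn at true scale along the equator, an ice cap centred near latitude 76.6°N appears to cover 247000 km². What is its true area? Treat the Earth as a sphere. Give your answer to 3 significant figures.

For Mercator, h = k = sec φ (a conformal cylindrical projection has a single point scale, 1/cos φ).
Areal scale = k² = sec²φ = 1/cos²(76.6°) = 1/0.2317² = 18.62.
True area = apparent / (areal scale) = 247000 / 18.62 ≈ 13300 km².

13300 km²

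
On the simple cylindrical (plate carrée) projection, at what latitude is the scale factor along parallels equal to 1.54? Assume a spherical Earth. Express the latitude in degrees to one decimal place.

49.5°

Plate carrée: h = 1, k = sec φ along parallels.
sec φ = 1.54  ⇒  cos φ = 0.6494  ⇒  φ ≈ 49.5°.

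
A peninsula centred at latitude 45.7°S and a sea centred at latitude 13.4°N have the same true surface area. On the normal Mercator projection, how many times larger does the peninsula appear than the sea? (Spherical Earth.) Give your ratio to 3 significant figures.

1.94

Mercator areal scale is sec²φ.
At 45.7°: sec²(45.7°) = 1/0.6984² = 2.050.
At 13.4°: sec²(13.4°) = 1/0.9728² = 1.057.
Ratio = 2.050/1.057 = cos²(13.4°)/cos²(45.7°) ≈ 1.94.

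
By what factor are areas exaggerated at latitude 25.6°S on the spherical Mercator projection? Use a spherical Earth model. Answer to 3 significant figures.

For Mercator, h = k = sec φ (a conformal cylindrical projection has a single point scale, 1/cos φ).
Areal scale = k² = sec²φ = 1/cos²(25.6°) = 1/0.9018² = 1.230.

1.23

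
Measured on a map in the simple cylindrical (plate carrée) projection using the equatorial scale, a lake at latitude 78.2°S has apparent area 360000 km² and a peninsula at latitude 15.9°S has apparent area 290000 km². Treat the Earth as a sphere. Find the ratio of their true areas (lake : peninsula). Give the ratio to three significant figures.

Plate carrée has h = 1 and k = sec φ, giving areal scale sec φ; true area = (apparent area) · cos φ.
True area of lake: 360000 × cos(78.2°) = 360000 × 0.2045 = 73620 km².
True area of peninsula: 290000 × cos(15.9°) = 290000 × 0.9617 = 278900 km².
Ratio = 73620 / 278900 ≈ 0.264.

0.264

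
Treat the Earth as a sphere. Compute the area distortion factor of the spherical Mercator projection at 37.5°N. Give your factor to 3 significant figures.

For Mercator, h = k = sec φ (a conformal cylindrical projection has a single point scale, 1/cos φ).
Areal scale = k² = sec²φ = 1/cos²(37.5°) = 1/0.7934² = 1.589.

1.59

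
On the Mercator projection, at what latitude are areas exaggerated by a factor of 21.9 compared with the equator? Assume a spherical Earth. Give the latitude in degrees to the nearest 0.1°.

77.7°

Mercator areal scale is sec²φ.
sec²φ = 21.9  ⇒  cos²φ = 0.04566  ⇒  cos φ = 0.2137.
φ = arccos(0.2137) ≈ 77.7°.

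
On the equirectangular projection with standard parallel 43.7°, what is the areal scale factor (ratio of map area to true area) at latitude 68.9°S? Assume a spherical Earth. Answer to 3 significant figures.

The equidistant cylindrical projection with φ₀ = 43.7° has h = 1 (meridians true) and k = cos φ₀ / cos φ along parallels.
Areal scale = h·k = 1 × cos φ₀ / cos φ; at 68.9°, h = 1.000, k = 2.008, so h·k = 2.008.

2.01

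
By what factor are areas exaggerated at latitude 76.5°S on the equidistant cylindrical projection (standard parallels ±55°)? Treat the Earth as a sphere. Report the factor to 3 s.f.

2.46

The equidistant cylindrical projection with φ₀ = 55° has h = 1 (meridians true) and k = cos φ₀ / cos φ along parallels.
Areal scale = h·k = 1 × cos φ₀ / cos φ; at 76.5°, h = 1.000, k = 2.457, so h·k = 2.457.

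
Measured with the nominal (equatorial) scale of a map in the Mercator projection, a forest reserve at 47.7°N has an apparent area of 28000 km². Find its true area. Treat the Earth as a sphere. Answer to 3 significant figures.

Mercator is conformal, so the point scale is isotropic: h = k = sec φ = 1/cos φ.
Areal scale = k² = sec²φ = 1/cos²(47.7°) = 1/0.6730² = 2.208.
True area = apparent / (areal scale) = 28000 / 2.208 ≈ 12700 km².

12700 km²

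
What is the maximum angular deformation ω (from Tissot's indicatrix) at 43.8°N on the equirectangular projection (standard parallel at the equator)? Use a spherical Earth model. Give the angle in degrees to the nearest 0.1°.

18.6°

For the equirectangular projection with φ₀ = 0 (plate carrée), h = 1 along meridians and k = sec φ along parallels.
At 43.8°: h = 1.000, k = 1.386; principal scales a = 1.386, b = 1.000.
sin(ω/2) = (a − b)/(a + b) = 0.3855/2.386 = 0.1616, so ω = 2 arcsin(0.1616) ≈ 18.6°.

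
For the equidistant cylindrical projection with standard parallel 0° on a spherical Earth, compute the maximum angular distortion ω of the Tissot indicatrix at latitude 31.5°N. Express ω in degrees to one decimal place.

9.1°

In the plate carrée (x = Rλ, y = Rφ), meridians are true-scale (h = 1) and parallels are stretched by k = sec φ.
At 31.5°: h = 1.000, k = 1.173; principal scales a = 1.173, b = 1.000.
sin(ω/2) = (a − b)/(a + b) = 0.1728/2.173 = 0.07954, so ω = 2 arcsin(0.07954) ≈ 9.1°.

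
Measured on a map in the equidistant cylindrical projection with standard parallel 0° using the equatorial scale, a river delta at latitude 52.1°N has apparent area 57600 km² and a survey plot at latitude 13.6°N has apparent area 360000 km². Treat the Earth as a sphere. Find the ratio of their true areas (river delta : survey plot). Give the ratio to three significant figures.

0.101

Plate carrée has h = 1 and k = sec φ, giving areal scale sec φ; true area = (apparent area) · cos φ.
True area of river delta: 57600 × cos(52.1°) = 57600 × 0.6143 = 35380 km².
True area of survey plot: 360000 × cos(13.6°) = 360000 × 0.9720 = 349900 km².
Ratio = 35380 / 349900 ≈ 0.101.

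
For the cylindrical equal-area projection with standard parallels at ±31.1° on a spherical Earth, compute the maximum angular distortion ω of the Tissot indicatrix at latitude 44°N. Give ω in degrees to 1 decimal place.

19.9°

Cylindrical equal-area (φ₀ = 31.1°): h = cos φ / cos 31.1° along meridians, k = cos 31.1° / cos φ along parallels; h·k = 1.
At 44°: h = 0.8401, k = 1.190; principal scales a = 1.190, b = 0.8401.
sin(ω/2) = (a − b)/(a + b) = 0.3503/2.030 = 0.1725, so ω = 2 arcsin(0.1725) ≈ 19.9°.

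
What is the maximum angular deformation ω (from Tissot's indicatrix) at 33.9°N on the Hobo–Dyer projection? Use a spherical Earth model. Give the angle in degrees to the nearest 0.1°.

5.2°

The Hobo–Dyer projection is cylindrical equal-area with φ₀ = 37.5°. Cylindrical equal-area (φ₀ = 37.5°): h = cos φ / cos 37.5° along meridians, k = cos 37.5° / cos φ along parallels; h·k = 1.
At 33.9°: h = 1.046, k = 0.9558; principal scales a = 1.046, b = 0.9558.
sin(ω/2) = (a − b)/(a + b) = 0.09037/2.002 = 0.04514, so ω = 2 arcsin(0.04514) ≈ 5.2°.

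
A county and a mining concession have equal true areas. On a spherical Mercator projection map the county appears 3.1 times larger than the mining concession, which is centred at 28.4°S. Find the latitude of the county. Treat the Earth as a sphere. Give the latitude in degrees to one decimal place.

60.0°

Mercator areal scale is sec²φ, so apparent-area ratio = sec²φ₁ / sec²φ₂ = cos²φ₂ / cos²φ₁.
cos²φ₂ / cos²φ₁ = 3.1  ⇒  cos φ₁ = cos 28.4° / √3.1 = 0.8796/1.761 = 0.4996.
φ₁ = arccos(0.4996) ≈ 60.0°.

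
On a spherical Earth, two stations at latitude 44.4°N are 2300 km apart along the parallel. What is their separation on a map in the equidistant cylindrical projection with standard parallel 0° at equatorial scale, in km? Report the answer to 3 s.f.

3220 km

For the equirectangular projection with φ₀ = 0 (plate carrée), h = 1 along meridians and k = sec φ along parallels.
Along the parallel, k = sec 44.4° = 1/0.7145 = 1.400.
Map distance = 2300 × 1.400 ≈ 3220 km.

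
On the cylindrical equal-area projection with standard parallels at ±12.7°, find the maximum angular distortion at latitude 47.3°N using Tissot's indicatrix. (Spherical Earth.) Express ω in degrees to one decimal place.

40.8°

For cylindrical equal-area with standard parallel φ₀, h = cos φ / cos φ₀ and k = cos φ₀ / cos φ, so h·k = 1.
At 47.3°: h = 0.6952, k = 1.439; principal scales a = 1.439, b = 0.6952.
sin(ω/2) = (a − b)/(a + b) = 0.7433/2.134 = 0.3484, so ω = 2 arcsin(0.3484) ≈ 40.8°.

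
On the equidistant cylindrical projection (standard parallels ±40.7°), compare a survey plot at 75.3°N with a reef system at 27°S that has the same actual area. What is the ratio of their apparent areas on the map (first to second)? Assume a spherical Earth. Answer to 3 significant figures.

With standard parallel φ₀ = 40.7°, the equirectangular projection gives x = Rλ cos φ₀, y = Rφ, so h = 1 and k = cos 40.7° / cos φ.
Areal scale at 75.3°: h·k = 1.000 × 2.988 = 2.988.
Areal scale at 27°: h·k = 1.000 × 0.8509 = 0.8509.
Ratio = 2.988/0.8509 ≈ 3.51.

3.51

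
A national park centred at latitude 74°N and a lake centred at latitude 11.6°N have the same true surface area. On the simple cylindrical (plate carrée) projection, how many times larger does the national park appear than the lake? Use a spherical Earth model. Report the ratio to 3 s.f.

For the equirectangular projection with φ₀ = 0 (plate carrée), h = 1 along meridians and k = sec φ along parallels.
Areal scale at 74°: h·k = 1.000 × 3.628 = 3.628.
Areal scale at 11.6°: h·k = 1.000 × 1.021 = 1.021.
Ratio = 3.628/1.021 ≈ 3.55.

3.55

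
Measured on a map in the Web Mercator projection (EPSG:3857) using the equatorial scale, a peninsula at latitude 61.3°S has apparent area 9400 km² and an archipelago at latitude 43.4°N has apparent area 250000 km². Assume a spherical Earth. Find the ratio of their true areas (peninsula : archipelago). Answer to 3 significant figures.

On Mercator the areal scale is sec²φ, so true area = apparent × cos²φ.
True area of peninsula: 9400 × cos²(61.3°) = 9400 × 0.2306 = 2168 km².
True area of archipelago: 250000 × cos²(43.4°) = 250000 × 0.5279 = 132000 km².
Ratio = 2168 / 132000 ≈ 0.0164.

0.0164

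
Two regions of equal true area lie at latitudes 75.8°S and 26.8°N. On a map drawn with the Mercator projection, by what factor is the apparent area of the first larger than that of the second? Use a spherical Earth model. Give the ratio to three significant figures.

13.2

On Mercator, area is exaggerated by sec²φ = 1/cos²φ.
At 75.8°: sec²(75.8°) = 1/0.2453² = 16.62.
At 26.8°: sec²(26.8°) = 1/0.8926² = 1.255.
Ratio = 16.62/1.255 = cos²(26.8°)/cos²(75.8°) ≈ 13.2.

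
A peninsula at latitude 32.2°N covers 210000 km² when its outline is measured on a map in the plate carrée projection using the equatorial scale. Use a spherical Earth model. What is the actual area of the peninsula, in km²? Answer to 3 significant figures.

178000 km²

In the plate carrée (x = Rλ, y = Rφ), meridians are true-scale (h = 1) and parallels are stretched by k = sec φ.
Areal scale = h·k = 1 × sec φ; at 32.2°, h = 1.000, k = 1.182, so h·k = 1.182.
True area = apparent / (areal scale) = 210000 / 1.182 ≈ 178000 km².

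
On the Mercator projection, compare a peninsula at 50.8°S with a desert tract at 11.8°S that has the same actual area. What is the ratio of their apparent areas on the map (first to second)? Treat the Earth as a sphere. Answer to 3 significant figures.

Mercator is conformal with k = sec φ, so areal scale = k² = sec²φ.
At 50.8°: sec²(50.8°) = 1/0.6320² = 2.503.
At 11.8°: sec²(11.8°) = 1/0.9789² = 1.044.
Ratio = 2.503/1.044 = cos²(11.8°)/cos²(50.8°) ≈ 2.40.

2.40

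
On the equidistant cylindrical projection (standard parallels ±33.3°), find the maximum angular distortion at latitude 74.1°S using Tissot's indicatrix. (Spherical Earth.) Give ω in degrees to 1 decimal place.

60.8°

In the equirectangular projection with standard parallel φ₀ = 33.3° (x = Rλ cos φ₀, y = Rφ), meridians are true-scale (h = 1) and the parallel scale is k = cos φ₀ / cos φ.
At 74.1°: h = 1.000, k = 3.051; principal scales a = 3.051, b = 1.000.
sin(ω/2) = (a − b)/(a + b) = 2.051/4.051 = 0.5063, so ω = 2 arcsin(0.5063) ≈ 60.8°.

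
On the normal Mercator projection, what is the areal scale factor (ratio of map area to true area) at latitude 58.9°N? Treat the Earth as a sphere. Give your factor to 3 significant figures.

For Mercator, h = k = sec φ (a conformal cylindrical projection has a single point scale, 1/cos φ).
Areal scale = k² = sec²φ = 1/cos²(58.9°) = 1/0.5165² = 3.748.

3.75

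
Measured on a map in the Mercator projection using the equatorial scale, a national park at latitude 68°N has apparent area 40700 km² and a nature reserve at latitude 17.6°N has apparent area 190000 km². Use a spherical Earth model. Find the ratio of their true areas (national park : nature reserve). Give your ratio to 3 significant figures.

On Mercator the areal scale is sec²φ, so true area = apparent × cos²φ.
True area of national park: 40700 × cos²(68°) = 40700 × 0.1403 = 5711 km².
True area of nature reserve: 190000 × cos²(17.6°) = 190000 × 0.9086 = 172600 km².
Ratio = 5711 / 172600 ≈ 0.0331.

0.0331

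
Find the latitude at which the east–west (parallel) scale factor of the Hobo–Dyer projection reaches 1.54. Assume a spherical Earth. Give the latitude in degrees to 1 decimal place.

59.0°

Hobo–Dyer is a cylindrical equal-area projection with standard parallels at ±37.5°. A cylindrical equal-area projection with standard parallel φ₀ has meridian scale h = cos φ / cos φ₀ and parallel scale k = cos φ₀ / cos φ (so areas are preserved, h·k = 1).
k = cos φ₀ / cos φ = 1.54  ⇒  cos φ = cos 37.5° / 1.54 = 0.5152.
φ = arccos(0.5152) ≈ 59.0°.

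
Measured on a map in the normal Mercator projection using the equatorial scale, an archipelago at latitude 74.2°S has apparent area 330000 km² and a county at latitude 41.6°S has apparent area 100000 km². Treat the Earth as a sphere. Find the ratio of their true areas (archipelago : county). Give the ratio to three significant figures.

0.437

Since Mercator area scale is 1/cos²φ, the true area equals the apparent area multiplied by cos²φ.
True area of archipelago: 330000 × cos²(74.2°) = 330000 × 0.07414 = 24470 km².
True area of county: 100000 × cos²(41.6°) = 100000 × 0.5592 = 55920 km².
Ratio = 24470 / 55920 ≈ 0.437.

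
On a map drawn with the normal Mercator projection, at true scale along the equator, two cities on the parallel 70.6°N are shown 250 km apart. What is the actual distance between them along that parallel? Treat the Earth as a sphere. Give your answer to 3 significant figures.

Mercator is conformal, so the point scale is isotropic: h = k = sec φ = 1/cos φ.
Along the parallel at 70.6°, map distances are exaggerated by k = sec 70.6° = 3.011.
True distance = 250 / 3.011 = 250 × cos 70.6° ≈ 83.0 km.

83.0 km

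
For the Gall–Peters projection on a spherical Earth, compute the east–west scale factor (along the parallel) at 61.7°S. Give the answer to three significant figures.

The Gall–Peters projection is cylindrical equal-area with φ₀ = 45°. For cylindrical equal-area with standard parallel φ₀, h = cos φ / cos φ₀ and k = cos φ₀ / cos φ, so h·k = 1.
k = cos 45° / cos 61.7° = 0.7071/0.4741 = 1.492.

1.49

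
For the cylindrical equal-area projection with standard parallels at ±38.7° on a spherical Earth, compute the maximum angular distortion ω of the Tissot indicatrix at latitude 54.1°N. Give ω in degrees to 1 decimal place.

32.3°

A cylindrical equal-area projection with standard parallel φ₀ has meridian scale h = cos φ / cos φ₀ and parallel scale k = cos φ₀ / cos φ (so areas are preserved, h·k = 1).
At 54.1°: h = 0.7513, k = 1.331; principal scales a = 1.331, b = 0.7513.
sin(ω/2) = (a − b)/(a + b) = 0.5796/2.082 = 0.2783, so ω = 2 arcsin(0.2783) ≈ 32.3°.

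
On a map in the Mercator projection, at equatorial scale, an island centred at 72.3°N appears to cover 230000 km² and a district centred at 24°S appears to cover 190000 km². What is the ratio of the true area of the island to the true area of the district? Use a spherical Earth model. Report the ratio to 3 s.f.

Mercator's areal exaggeration is sec²φ; hence true area = (apparent area) · cos²φ.
True area of island: 230000 × cos²(72.3°) = 230000 × 0.09244 = 21260 km².
True area of district: 190000 × cos²(24°) = 190000 × 0.8346 = 158600 km².
Ratio = 21260 / 158600 ≈ 0.134.

0.134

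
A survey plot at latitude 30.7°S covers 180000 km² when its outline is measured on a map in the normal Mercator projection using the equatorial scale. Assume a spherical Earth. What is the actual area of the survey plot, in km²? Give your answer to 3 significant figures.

133000 km²

Mercator is conformal, so the point scale is isotropic: h = k = sec φ = 1/cos φ.
Areal scale = k² = sec²φ = 1/cos²(30.7°) = 1/0.8599² = 1.353.
True area = apparent / (areal scale) = 180000 / 1.353 ≈ 133000 km².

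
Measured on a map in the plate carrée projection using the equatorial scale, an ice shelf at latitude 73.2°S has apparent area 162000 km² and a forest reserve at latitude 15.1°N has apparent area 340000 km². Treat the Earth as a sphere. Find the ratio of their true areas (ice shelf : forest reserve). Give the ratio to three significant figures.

Plate carrée has h = 1 and k = sec φ, giving areal scale sec φ; true area = (apparent area) · cos φ.
True area of ice shelf: 162000 × cos(73.2°) = 162000 × 0.2890 = 46820 km².
True area of forest reserve: 340000 × cos(15.1°) = 340000 × 0.9655 = 328300 km².
Ratio = 46820 / 328300 ≈ 0.143.

0.143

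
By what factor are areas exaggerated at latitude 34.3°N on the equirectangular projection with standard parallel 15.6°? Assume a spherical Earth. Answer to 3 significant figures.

1.17

In the equirectangular projection with standard parallel φ₀ = 15.6° (x = Rλ cos φ₀, y = Rφ), meridians are true-scale (h = 1) and the parallel scale is k = cos φ₀ / cos φ.
Areal scale = h·k = 1 × cos φ₀ / cos φ; at 34.3°, h = 1.000, k = 1.166, so h·k = 1.166.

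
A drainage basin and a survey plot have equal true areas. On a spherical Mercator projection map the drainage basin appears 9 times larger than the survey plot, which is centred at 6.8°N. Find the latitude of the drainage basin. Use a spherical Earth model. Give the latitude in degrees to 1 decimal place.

On Mercator, (apparent₁)/(apparent₂) = sec²φ₁ / sec²φ₂ when true areas are equal.
cos²φ₂ / cos²φ₁ = 9  ⇒  cos φ₁ = cos 6.8° / √9 = 0.9930/3.000 = 0.3310.
φ₁ = arccos(0.3310) ≈ 70.7°.

70.7°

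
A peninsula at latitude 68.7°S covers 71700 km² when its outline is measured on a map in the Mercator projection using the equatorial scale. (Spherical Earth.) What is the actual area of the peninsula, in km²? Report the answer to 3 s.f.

The Mercator projection is conformal; its linear scale factor is the same in every direction and equals sec φ = 1/cos φ.
Areal scale = k² = sec²φ = 1/cos²(68.7°) = 1/0.3633² = 7.579.
True area = apparent / (areal scale) = 71700 / 7.579 ≈ 9460 km².

9460 km²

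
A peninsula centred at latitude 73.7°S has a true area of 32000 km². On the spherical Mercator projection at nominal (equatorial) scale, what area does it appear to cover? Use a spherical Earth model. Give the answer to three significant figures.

Mercator is conformal, so the point scale is isotropic: h = k = sec φ = 1/cos φ.
Areal scale = k² = sec²φ = 1/cos²(73.7°) = 1/0.2807² = 12.69.
Apparent area = 32000 × 12.69 ≈ 406000 km².

406000 km²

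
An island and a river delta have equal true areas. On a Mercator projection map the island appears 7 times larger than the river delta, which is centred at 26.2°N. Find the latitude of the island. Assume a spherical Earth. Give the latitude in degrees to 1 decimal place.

70.2°

Mercator areal scale is sec²φ, so apparent-area ratio = sec²φ₁ / sec²φ₂ = cos²φ₂ / cos²φ₁.
cos²φ₂ / cos²φ₁ = 7  ⇒  cos φ₁ = cos 26.2° / √7 = 0.8973/2.646 = 0.3391.
φ₁ = arccos(0.3391) ≈ 70.2°.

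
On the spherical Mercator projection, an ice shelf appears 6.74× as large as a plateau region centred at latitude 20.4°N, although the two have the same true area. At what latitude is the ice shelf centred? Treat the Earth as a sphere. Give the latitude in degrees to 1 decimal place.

For equal true areas on Mercator, apparent areas scale as sec²φ, so the ratio is cos²φ₂ / cos²φ₁.
cos²φ₂ / cos²φ₁ = 6.74  ⇒  cos φ₁ = cos 20.4° / √6.74 = 0.9373/2.596 = 0.3610.
φ₁ = arccos(0.3610) ≈ 68.8°.

68.8°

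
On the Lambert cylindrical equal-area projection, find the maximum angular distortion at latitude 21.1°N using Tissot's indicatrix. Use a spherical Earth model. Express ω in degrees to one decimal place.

7.9°

The Lambert cylindrical equal-area projection is the cylindrical equal-area projection with its standard parallel at the equator (φ₀ = 0). For cylindrical equal-area with standard parallel φ₀, h = cos φ / cos φ₀ and k = cos φ₀ / cos φ, so h·k = 1.
At 21.1°: h = 0.9330, k = 1.072; principal scales a = 1.072, b = 0.9330.
sin(ω/2) = (a − b)/(a + b) = 0.1389/2.005 = 0.06929, so ω = 2 arcsin(0.06929) ≈ 7.9°.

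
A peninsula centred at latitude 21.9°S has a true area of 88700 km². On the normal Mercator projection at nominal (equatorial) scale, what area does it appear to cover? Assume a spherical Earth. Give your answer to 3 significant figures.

For Mercator, h = k = sec φ (a conformal cylindrical projection has a single point scale, 1/cos φ).
Areal scale = k² = sec²φ = 1/cos²(21.9°) = 1/0.9278² = 1.162.
Apparent area = 88700 × 1.162 ≈ 103000 km².

103000 km²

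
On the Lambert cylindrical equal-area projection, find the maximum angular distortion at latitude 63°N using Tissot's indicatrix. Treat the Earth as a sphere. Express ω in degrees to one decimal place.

82.3°

The Lambert cylindrical equal-area projection is the cylindrical equal-area projection with its standard parallel at the equator (φ₀ = 0). For cylindrical equal-area with standard parallel φ₀, h = cos φ / cos φ₀ and k = cos φ₀ / cos φ, so h·k = 1.
At 63°: h = 0.4540, k = 2.203; principal scales a = 2.203, b = 0.4540.
sin(ω/2) = (a − b)/(a + b) = 1.749/2.657 = 0.6582, so ω = 2 arcsin(0.6582) ≈ 82.3°.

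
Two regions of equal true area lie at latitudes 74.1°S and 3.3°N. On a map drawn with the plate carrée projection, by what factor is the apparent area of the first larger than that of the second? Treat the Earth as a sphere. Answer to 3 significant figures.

For the equirectangular projection with φ₀ = 0 (plate carrée), h = 1 along meridians and k = sec φ along parallels.
Areal scale at 74.1°: h·k = 1.000 × 3.650 = 3.650.
Areal scale at 3.3°: h·k = 1.000 × 1.002 = 1.002.
Ratio = 3.650/1.002 ≈ 3.64.

3.64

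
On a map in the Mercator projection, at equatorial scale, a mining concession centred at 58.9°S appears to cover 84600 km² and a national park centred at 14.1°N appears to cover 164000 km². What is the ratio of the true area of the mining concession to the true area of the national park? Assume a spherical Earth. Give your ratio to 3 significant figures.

On Mercator the areal scale is sec²φ, so true area = apparent × cos²φ.
True area of mining concession: 84600 × cos²(58.9°) = 84600 × 0.2668 = 22570 km².
True area of national park: 164000 × cos²(14.1°) = 164000 × 0.9407 = 154300 km².
Ratio = 22570 / 154300 ≈ 0.146.

0.146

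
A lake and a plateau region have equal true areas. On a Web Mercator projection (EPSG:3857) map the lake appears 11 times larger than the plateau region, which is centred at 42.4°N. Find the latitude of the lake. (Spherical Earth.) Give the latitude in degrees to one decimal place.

For equal true areas on Mercator, apparent areas scale as sec²φ, so the ratio is cos²φ₂ / cos²φ₁.
cos²φ₂ / cos²φ₁ = 11  ⇒  cos φ₁ = cos 42.4° / √11 = 0.7385/3.317 = 0.2227.
φ₁ = arccos(0.2227) ≈ 77.1°.

77.1°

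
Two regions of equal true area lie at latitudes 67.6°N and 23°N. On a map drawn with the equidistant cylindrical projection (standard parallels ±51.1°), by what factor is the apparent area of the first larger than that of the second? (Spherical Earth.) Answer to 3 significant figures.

2.42

The equidistant cylindrical projection with φ₀ = 51.1° has h = 1 (meridians true) and k = cos φ₀ / cos φ along parallels.
Areal scale at 67.6°: h·k = 1.000 × 1.648 = 1.648.
Areal scale at 23°: h·k = 1.000 × 0.6822 = 0.6822.
Ratio = 1.648/0.6822 ≈ 2.42.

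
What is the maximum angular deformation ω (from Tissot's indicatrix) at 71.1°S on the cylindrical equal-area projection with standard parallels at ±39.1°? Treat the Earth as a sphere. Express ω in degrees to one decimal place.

89.4°

A cylindrical equal-area projection with standard parallel φ₀ has meridian scale h = cos φ / cos φ₀ and parallel scale k = cos φ₀ / cos φ (so areas are preserved, h·k = 1).
At 71.1°: h = 0.4174, k = 2.396; principal scales a = 2.396, b = 0.4174.
sin(ω/2) = (a − b)/(a + b) = 1.978/2.813 = 0.7033, so ω = 2 arcsin(0.7033) ≈ 89.4°.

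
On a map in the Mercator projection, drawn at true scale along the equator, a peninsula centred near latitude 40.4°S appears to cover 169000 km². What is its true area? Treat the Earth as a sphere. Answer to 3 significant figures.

Mercator is conformal, so the point scale is isotropic: h = k = sec φ = 1/cos φ.
Areal scale = k² = sec²φ = 1/cos²(40.4°) = 1/0.7615² = 1.724.
True area = apparent / (areal scale) = 169000 / 1.724 ≈ 98000 km².

98000 km²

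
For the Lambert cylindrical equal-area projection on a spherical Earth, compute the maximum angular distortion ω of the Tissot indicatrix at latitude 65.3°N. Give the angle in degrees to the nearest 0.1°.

The Lambert cylindrical equal-area projection is the cylindrical equal-area projection with its standard parallel at the equator (φ₀ = 0). For cylindrical equal-area with standard parallel φ₀, h = cos φ / cos φ₀ and k = cos φ₀ / cos φ, so h·k = 1.
At 65.3°: h = 0.4179, k = 2.393; principal scales a = 2.393, b = 0.4179.
sin(ω/2) = (a − b)/(a + b) = 1.975/2.811 = 0.7027, so ω = 2 arcsin(0.7027) ≈ 89.3°.

89.3°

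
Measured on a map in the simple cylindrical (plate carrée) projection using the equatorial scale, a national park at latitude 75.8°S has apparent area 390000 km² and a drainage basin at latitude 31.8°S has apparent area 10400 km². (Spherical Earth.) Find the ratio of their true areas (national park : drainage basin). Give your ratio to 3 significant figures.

Plate carrée has h = 1 and k = sec φ, giving areal scale sec φ; true area = (apparent area) · cos φ.
True area of national park: 390000 × cos(75.8°) = 390000 × 0.2453 = 95670 km².
True area of drainage basin: 10400 × cos(31.8°) = 10400 × 0.8499 = 8839 km².
Ratio = 95670 / 8839 ≈ 10.8.

10.8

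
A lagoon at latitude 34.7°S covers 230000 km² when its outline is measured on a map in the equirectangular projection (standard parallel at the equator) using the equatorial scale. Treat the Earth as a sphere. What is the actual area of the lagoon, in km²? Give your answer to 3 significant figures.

Plate carrée maps x = Rλ, y = Rφ. The meridian scale is h = 1 and the parallel scale is k = 1/cos φ = sec φ.
Areal scale = h·k = 1 × sec φ; at 34.7°, h = 1.000, k = 1.216, so h·k = 1.216.
True area = apparent / (areal scale) = 230000 / 1.216 ≈ 189000 km².

189000 km²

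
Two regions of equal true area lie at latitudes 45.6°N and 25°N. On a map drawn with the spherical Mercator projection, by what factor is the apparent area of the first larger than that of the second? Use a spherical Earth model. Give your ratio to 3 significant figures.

1.68

Mercator is conformal with k = sec φ, so areal scale = k² = sec²φ.
At 45.6°: sec²(45.6°) = 1/0.6997² = 2.043.
At 25°: sec²(25°) = 1/0.9063² = 1.217.
Ratio = 2.043/1.217 = cos²(25°)/cos²(45.6°) ≈ 1.68.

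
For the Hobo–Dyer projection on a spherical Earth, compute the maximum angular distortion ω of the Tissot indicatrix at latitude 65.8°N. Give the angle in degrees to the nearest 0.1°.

The Hobo–Dyer projection is cylindrical equal-area with φ₀ = 37.5°. For cylindrical equal-area with standard parallel φ₀, h = cos φ / cos φ₀ and k = cos φ₀ / cos φ, so h·k = 1.
At 65.8°: h = 0.5167, k = 1.935; principal scales a = 1.935, b = 0.5167.
sin(ω/2) = (a − b)/(a + b) = 1.419/2.452 = 0.5786, so ω = 2 arcsin(0.5786) ≈ 70.7°.

70.7°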